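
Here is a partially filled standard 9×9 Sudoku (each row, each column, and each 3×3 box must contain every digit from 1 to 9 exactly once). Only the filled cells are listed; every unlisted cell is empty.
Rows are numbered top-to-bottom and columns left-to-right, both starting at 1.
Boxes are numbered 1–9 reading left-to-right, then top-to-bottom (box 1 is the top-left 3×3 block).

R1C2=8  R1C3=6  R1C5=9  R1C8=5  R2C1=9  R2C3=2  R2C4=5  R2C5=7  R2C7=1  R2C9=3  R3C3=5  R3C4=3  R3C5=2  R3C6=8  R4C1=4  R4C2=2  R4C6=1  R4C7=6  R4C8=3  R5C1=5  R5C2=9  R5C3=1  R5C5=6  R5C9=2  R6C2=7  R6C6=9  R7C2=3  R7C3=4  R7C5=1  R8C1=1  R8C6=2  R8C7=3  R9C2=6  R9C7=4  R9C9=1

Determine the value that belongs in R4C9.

9

Cell R4C9 itself could take any of {5, 7, 8, 9} by direct elimination.
Consider where 9 can go in row 4.
R4C3 is out (box 4 already has a 9).
R4C4 is out (box 5 already has a 9).
R4C5 is out (column 5 already has a 9).
So the only cell in row 4 that can hold 9 is R4C9.
Therefore R4C9 = 9.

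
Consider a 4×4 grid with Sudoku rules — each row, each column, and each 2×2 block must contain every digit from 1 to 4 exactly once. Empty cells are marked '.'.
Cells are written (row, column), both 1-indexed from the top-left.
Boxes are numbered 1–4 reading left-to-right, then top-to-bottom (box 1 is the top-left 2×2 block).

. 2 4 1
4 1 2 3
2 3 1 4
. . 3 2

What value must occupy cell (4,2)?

Row 4 already contains {2, 3}.
Column 2 already contains {1, 2, 3}.
Its 2×2 block (box 3) already contains {2, 3}.
The only value from 1–4 not eliminated is 4, so (4,2) = 4.

4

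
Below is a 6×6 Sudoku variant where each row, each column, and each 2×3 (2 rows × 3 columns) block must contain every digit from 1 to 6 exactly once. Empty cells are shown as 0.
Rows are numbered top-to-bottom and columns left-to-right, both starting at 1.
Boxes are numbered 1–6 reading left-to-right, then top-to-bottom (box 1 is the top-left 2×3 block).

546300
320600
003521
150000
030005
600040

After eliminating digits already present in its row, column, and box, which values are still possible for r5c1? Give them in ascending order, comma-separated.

Row 5 already contains {3, 5}.
Column 1 already contains {1, 3, 5, 6}.
Its 2×3 block (box 5) already contains {3, 6}.
Removing those from 1–6 leaves {2, 4} as the candidates for r5c1.

2,4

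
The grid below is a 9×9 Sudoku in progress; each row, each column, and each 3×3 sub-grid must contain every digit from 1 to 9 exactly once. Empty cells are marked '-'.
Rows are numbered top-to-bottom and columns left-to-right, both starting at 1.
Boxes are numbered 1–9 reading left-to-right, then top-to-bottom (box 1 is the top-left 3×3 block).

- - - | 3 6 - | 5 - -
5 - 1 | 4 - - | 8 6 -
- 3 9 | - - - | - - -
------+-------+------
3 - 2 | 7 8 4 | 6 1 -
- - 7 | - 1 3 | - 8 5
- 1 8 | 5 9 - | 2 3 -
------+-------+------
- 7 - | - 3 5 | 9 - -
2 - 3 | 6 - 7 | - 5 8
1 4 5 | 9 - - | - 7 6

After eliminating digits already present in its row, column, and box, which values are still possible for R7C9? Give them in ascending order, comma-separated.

1,2,4

Row 7 already contains {3, 5, 7, 9}.
Column 9 already contains {5, 6, 8}.
Its 3×3 block (box 9) already contains {5, 6, 7, 8, 9}.
Removing those from 1–9 leaves {1, 2, 4} as the candidates for R7C9.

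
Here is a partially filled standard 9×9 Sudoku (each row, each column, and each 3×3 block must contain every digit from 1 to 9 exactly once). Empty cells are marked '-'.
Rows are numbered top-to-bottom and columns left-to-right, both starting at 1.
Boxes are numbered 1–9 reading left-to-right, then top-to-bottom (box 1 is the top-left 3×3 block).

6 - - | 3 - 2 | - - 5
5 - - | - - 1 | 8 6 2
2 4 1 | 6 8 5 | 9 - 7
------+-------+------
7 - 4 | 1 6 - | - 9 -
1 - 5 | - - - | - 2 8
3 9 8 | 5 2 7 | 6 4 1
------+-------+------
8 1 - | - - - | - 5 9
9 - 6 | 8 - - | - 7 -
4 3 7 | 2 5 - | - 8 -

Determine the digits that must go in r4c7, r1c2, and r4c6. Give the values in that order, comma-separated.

For r4c7:
  Consider where 5 can go in row 4.
  r4c2 is out (box 4 already has a 5).
  r4c6 is out (column 6 already has a 5).
  r4c9 is out (column 9 already has a 5).
  So the only cell in row 4 that can hold 5 is r4c7.
  So r4c7 = 5.
For r1c2:
  Consider where 8 can go in column 2.
  r2c2 is out (row 2 already has a 8).
  r4c2 is out (box 4 already has a 8).
  r5c2 is out (row 5 already has a 8).
  r8c2 is out (row 8 already has a 8).
  So the only cell in column 2 that can hold 8 is r1c2.
  So r1c2 = 8.
For r4c6:
  Consider where 8 can go in box 5.
  r5c4 is out (row 5 already has a 8).
  r5c5 is out (row 5 already has a 8).
  r5c6 is out (row 5 already has a 8).
  So the only cell in box 5 that can hold 8 is r4c6.
  So r4c6 = 8.

5,8,8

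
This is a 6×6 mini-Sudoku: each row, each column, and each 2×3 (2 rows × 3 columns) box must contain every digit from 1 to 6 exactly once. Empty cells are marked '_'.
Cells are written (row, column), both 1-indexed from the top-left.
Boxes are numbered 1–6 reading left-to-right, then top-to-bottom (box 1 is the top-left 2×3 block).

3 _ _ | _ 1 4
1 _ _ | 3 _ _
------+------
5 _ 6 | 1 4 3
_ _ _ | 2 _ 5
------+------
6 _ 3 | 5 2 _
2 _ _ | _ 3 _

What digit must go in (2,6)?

2

Cell (2,6) itself could take any of {2, 6} by direct elimination.
Consider where 2 can go in column 6.
(5,6) is out (row 5 already has a 2).
(6,6) is out (row 6 already has a 2).
So the only cell in column 6 that can hold 2 is (2,6).
Therefore (2,6) = 2.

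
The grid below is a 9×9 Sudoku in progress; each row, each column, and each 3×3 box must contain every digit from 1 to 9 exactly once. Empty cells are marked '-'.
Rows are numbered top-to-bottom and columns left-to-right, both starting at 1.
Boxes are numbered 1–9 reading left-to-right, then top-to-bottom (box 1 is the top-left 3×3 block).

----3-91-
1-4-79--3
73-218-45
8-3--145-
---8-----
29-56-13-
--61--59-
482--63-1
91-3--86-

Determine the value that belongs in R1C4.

4

Cell R1C4 itself could take any of {4, 6} by direct elimination.
Consider where 4 can go in column 4.
R2C4 is out (row 2 already has a 4).
R4C4 is out (row 4 already has a 4).
R8C4 is out (row 8 already has a 4).
So the only cell in column 4 that can hold 4 is R1C4.
Therefore R1C4 = 4.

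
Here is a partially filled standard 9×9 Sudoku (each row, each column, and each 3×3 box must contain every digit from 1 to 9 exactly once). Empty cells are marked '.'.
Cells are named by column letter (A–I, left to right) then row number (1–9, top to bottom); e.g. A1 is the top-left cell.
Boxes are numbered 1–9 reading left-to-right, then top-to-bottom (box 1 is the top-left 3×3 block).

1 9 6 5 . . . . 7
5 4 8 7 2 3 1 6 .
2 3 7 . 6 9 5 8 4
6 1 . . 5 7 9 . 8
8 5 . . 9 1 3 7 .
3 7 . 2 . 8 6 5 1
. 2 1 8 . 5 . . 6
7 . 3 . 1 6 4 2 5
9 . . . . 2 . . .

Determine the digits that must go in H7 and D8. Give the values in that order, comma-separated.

For H7:
  Consider where 9 can go in column H.
  H1 is out (row 1 already has a 9).
  H4 is out (row 4 already has a 9).
  H9 is out (row 9 already has a 9).
  So the only cell in column H that can hold 9 is H7.
  So H7 = 9.
For D8:
  Row 8 already contains {1, 2, 3, 4, 5, 6, 7}.
  Column D already contains {2, 5, 7, 8}.
  Its 3×3 block (box 8) already contains {1, 2, 5, 6, 8}.
  The only value from 1–9 not eliminated is 9, so D8 = 9.

9,9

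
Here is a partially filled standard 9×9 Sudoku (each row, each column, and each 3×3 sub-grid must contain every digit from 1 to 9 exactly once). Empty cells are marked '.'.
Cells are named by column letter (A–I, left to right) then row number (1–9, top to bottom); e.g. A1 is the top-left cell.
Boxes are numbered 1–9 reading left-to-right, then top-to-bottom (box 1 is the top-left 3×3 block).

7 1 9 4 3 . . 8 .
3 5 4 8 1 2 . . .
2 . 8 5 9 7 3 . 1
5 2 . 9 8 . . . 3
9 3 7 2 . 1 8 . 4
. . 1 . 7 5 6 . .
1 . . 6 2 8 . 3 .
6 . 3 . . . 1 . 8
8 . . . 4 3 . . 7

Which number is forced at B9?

Row 9 already contains {3, 4, 7, 8}.
Column B already contains {1, 2, 3, 5}.
Its 3×3 block (box 7) already contains {1, 3, 6, 8}.
The only value from 1–9 not eliminated is 9, so B9 = 9.

9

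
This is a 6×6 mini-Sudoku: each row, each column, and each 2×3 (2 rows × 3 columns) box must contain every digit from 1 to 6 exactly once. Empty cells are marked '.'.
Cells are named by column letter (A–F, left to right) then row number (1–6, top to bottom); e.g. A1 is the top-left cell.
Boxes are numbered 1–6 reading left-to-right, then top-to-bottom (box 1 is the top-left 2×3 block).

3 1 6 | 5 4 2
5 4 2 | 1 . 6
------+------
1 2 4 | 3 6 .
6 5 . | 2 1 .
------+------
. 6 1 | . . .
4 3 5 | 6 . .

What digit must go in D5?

Row 5 already contains {1, 6}.
Column D already contains {1, 2, 3, 5, 6}.
Its 2×3 block (box 6) already contains {6}.
The only value from 1–6 not eliminated is 4, so D5 = 4.

4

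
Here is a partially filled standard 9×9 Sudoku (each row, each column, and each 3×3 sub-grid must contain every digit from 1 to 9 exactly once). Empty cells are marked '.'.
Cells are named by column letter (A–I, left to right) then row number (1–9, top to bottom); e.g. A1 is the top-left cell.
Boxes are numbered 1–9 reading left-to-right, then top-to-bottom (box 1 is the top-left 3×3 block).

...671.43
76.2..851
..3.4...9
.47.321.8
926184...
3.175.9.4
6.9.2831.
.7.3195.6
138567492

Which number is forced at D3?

8

Row 3 already contains {3, 4, 9}.
Column D already contains {1, 2, 3, 5, 6, 7}.
Its 3×3 block (box 2) already contains {1, 2, 4, 6, 7}.
The only value from 1–9 not eliminated is 8, so D3 = 8.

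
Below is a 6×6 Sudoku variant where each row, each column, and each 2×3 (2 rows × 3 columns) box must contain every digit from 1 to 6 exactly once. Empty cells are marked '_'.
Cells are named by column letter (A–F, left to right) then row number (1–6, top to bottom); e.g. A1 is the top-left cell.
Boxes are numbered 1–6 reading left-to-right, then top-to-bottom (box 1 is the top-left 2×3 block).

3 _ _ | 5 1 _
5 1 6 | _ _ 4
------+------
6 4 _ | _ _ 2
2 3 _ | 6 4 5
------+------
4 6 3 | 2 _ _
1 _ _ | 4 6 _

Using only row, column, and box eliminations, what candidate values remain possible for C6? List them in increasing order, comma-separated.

Row 6 already contains {1, 4, 6}.
Column C already contains {3, 6}.
Its 2×3 block (box 5) already contains {1, 3, 4, 6}.
Removing those from 1–6 leaves {2, 5} as the candidates for C6.

2,5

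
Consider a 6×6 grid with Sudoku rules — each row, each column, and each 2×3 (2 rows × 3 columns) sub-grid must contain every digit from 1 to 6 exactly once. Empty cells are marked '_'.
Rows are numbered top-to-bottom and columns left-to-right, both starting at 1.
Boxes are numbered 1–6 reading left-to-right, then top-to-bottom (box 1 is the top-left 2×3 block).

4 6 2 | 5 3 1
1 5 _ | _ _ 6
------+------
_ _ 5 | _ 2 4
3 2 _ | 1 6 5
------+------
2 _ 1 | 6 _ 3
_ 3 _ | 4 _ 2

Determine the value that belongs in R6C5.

1

Cell R6C5 itself could take any of {1, 5} by direct elimination.
Consider where 1 can go in column 5.
R2C5 is out (row 2 already has a 1).
R5C5 is out (row 5 already has a 1).
So the only cell in column 5 that can hold 1 is R6C5.
Therefore R6C5 = 1.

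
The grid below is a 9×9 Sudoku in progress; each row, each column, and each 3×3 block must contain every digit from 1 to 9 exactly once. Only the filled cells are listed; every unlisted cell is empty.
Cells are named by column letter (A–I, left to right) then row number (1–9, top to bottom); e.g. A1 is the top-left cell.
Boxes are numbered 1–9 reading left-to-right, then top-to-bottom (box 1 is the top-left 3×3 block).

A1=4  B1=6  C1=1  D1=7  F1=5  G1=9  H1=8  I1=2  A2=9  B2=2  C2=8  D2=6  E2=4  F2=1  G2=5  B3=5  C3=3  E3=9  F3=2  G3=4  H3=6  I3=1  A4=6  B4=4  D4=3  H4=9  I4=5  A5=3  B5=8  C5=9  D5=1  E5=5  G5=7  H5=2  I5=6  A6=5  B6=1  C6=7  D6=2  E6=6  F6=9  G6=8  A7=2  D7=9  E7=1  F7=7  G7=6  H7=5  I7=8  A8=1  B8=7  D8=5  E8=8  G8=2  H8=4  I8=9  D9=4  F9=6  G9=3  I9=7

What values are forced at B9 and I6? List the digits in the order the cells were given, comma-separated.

For B9:
  Row 9 already contains {3, 4, 6, 7}.
  Column B already contains {1, 2, 4, 5, 6, 7, 8}.
  Its 3×3 block (box 7) already contains {1, 2, 7}.
  The only value from 1–9 not eliminated is 9, so B9 = 9.
For I6:
  Consider where 4 can go in row 6.
  H6 is out (column H already has a 4).
  So the only cell in row 6 that can hold 4 is I6.
  So I6 = 4.

9,4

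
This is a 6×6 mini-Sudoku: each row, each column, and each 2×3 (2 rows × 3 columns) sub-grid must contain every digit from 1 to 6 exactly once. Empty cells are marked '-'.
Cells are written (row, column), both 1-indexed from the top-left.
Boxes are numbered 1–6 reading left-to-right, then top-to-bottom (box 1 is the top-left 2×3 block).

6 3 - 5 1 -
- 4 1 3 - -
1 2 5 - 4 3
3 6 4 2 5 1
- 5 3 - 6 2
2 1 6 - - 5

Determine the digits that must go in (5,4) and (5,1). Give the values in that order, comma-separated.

For (5,4):
  Consider where 1 can go in box 6.
  (6,4) is out (row 6 already has a 1).
  (6,5) is out (row 6 already has a 1).
  So the only cell in box 6 that can hold 1 is (5,4).
  So (5,4) = 1.
For (5,1):
  Row 5 already contains {2, 3, 5, 6}.
  Column 1 already contains {1, 2, 3, 6}.
  Its 2×3 block (box 5) already contains {1, 2, 3, 5, 6}.
  The only value from 1–6 not eliminated is 4, so (5,1) = 4.

1,4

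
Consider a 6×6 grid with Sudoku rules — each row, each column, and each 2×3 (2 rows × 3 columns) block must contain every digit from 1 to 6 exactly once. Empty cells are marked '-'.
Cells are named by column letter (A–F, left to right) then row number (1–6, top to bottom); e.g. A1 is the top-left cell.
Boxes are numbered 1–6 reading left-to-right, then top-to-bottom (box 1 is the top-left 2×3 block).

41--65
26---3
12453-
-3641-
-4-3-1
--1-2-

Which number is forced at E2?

Row 2 already contains {2, 3, 6}.
Column E already contains {1, 2, 3, 6}.
Its 2×3 block (box 2) already contains {3, 5, 6}.
The only value from 1–6 not eliminated is 4, so E2 = 4.

4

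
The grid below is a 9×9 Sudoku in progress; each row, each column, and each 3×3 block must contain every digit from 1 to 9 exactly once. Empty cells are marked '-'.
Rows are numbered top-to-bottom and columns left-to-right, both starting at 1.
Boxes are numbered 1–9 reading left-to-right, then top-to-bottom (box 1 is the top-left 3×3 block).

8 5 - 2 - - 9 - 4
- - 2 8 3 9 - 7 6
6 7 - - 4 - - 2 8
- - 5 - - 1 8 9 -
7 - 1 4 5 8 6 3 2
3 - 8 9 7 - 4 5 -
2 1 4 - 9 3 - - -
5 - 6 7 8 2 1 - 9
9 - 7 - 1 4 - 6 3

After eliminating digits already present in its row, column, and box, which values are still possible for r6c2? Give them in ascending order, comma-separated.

Row 6 already contains {3, 4, 5, 7, 8, 9}.
Column 2 already contains {1, 5, 7}.
Its 3×3 block (box 4) already contains {1, 3, 5, 7, 8}.
Removing those from 1–9 leaves {2, 6} as the candidates for r6c2.

2,6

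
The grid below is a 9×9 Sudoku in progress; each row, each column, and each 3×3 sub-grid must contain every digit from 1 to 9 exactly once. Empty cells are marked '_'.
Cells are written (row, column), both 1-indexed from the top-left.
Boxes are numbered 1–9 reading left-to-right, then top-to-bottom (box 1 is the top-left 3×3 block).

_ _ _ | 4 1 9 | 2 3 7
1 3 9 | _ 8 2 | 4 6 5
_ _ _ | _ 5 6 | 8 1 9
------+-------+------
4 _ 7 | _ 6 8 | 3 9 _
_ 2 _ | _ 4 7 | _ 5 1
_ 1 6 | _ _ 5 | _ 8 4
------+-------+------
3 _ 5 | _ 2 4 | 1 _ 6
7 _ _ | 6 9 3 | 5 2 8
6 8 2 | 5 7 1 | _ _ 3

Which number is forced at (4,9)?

Row 4 already contains {3, 4, 6, 7, 8, 9}.
Column 9 already contains {1, 3, 4, 5, 6, 7, 8, 9}.
Its 3×3 block (box 6) already contains {1, 3, 4, 5, 8, 9}.
The only value from 1–9 not eliminated is 2, so (4,9) = 2.

2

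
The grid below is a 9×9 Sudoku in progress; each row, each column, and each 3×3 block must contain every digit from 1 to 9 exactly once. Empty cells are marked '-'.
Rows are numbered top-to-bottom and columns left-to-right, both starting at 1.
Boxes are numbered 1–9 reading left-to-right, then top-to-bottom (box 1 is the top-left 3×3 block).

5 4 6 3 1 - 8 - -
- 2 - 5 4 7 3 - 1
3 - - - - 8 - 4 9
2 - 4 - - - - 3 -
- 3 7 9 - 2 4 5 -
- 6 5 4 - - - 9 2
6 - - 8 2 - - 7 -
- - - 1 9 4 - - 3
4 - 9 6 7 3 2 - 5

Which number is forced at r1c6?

9

Row 1 already contains {1, 3, 4, 5, 6, 8}.
Column 6 already contains {2, 3, 4, 7, 8}.
Its 3×3 block (box 2) already contains {1, 3, 4, 5, 7, 8}.
The only value from 1–9 not eliminated is 9, so r1c6 = 9.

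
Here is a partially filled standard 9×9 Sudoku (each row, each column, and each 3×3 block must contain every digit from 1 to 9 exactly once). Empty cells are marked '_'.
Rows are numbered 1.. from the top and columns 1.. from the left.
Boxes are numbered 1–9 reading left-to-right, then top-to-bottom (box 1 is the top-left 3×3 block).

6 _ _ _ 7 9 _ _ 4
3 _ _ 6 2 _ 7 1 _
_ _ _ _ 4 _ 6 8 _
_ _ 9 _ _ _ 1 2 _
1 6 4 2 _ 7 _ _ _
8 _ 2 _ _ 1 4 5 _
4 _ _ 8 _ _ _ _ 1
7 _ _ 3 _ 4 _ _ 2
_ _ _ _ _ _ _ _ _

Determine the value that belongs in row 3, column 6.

Cell row 3, column 6 itself could take any of {3, 5} by direct elimination.
Consider where 3 can go in box 2.
row 1, column 4 is out (column 4 already has a 3).
row 2, column 6 is out (row 2 already has a 3).
row 3, column 4 is out (column 4 already has a 3).
So the only cell in box 2 that can hold 3 is row 3, column 6.
Therefore row 3, column 6 = 3.

3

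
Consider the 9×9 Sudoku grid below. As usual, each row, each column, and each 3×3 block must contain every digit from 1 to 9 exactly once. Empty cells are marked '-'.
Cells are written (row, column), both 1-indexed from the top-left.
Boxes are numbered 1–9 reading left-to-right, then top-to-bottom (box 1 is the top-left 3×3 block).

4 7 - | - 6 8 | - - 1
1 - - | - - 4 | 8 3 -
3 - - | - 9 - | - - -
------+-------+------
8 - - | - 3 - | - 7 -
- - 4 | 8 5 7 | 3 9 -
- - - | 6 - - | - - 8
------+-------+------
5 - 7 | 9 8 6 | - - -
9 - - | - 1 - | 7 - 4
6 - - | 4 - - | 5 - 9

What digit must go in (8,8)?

Cell (8,8) itself could take any of {2, 6, 8} by direct elimination.
Consider where 6 can go in box 9.
(7,7) is out (row 7 already has a 6).
(7,8) is out (row 7 already has a 6).
(7,9) is out (row 7 already has a 6).
(9,8) is out (row 9 already has a 6).
So the only cell in box 9 that can hold 6 is (8,8).
Therefore (8,8) = 6.

6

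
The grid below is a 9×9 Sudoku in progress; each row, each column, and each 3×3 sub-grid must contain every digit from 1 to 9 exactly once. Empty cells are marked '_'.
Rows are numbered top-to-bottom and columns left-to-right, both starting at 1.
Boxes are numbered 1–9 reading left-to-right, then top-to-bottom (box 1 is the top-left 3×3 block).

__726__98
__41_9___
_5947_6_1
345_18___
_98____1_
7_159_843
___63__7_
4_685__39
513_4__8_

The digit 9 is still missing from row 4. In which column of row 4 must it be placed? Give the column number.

7

Consider where 9 can go in row 4.
R4C4 is out (box 5 already has a 9).
R4C8 is out (column 8 already has a 9).
R4C9 is out (column 9 already has a 9).
So the only cell in row 4 that can hold 9 is R4C7.
That is column 7.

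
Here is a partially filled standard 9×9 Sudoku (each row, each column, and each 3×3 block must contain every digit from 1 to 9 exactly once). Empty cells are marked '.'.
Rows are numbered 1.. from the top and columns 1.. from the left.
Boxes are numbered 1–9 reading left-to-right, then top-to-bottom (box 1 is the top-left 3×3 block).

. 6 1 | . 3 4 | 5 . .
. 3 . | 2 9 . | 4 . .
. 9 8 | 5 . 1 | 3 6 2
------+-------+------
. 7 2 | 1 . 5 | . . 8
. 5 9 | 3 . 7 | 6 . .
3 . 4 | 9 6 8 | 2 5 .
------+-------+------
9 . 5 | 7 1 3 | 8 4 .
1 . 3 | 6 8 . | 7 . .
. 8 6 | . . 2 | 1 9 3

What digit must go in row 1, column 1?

Cell row 1, column 1 itself could take any of {2, 7} by direct elimination.
Consider where 2 can go in box 1.
row 2, column 1 is out (row 2 already has a 2).
row 2, column 3 is out (row 2 already has a 2).
row 3, column 1 is out (row 3 already has a 2).
So the only cell in box 1 that can hold 2 is row 1, column 1.
Therefore row 1, column 1 = 2.

2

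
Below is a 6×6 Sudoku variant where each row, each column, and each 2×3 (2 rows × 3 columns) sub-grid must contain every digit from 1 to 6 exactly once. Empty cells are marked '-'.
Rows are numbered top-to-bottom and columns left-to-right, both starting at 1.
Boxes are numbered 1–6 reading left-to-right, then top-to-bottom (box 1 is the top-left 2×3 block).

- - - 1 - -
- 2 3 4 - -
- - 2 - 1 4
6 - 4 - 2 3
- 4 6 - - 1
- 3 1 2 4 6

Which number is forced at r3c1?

Cell r3c1 itself could take any of {3, 5} by direct elimination.
Consider where 3 can go in column 1.
r1c1 is out (box 1 already has a 3).
r2c1 is out (row 2 already has a 3).
r5c1 is out (box 5 already has a 3).
r6c1 is out (row 6 already has a 3).
So the only cell in column 1 that can hold 3 is r3c1.
Therefore r3c1 = 3.

3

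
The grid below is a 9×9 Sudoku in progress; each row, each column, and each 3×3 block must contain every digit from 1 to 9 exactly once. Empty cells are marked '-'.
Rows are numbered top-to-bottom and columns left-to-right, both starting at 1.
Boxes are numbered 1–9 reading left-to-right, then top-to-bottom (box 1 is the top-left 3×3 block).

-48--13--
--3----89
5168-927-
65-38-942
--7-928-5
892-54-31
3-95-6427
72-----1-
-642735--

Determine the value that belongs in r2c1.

Row 2 already contains {3, 8, 9}.
Column 1 already contains {3, 5, 6, 7, 8}.
Its 3×3 block (box 1) already contains {1, 3, 4, 5, 6, 8}.
The only value from 1–9 not eliminated is 2, so r2c1 = 2.

2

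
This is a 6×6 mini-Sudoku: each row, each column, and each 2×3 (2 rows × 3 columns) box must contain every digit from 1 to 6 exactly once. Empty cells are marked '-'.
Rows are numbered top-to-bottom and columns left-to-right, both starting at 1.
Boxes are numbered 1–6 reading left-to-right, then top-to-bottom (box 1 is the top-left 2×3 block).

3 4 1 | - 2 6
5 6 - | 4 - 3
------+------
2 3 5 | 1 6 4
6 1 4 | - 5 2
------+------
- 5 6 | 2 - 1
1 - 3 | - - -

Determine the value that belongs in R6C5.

4

Row 6 already contains {1, 3}.
Column 5 already contains {2, 5, 6}.
Its 2×3 block (box 6) already contains {1, 2}.
The only value from 1–6 not eliminated is 4, so R6C5 = 4.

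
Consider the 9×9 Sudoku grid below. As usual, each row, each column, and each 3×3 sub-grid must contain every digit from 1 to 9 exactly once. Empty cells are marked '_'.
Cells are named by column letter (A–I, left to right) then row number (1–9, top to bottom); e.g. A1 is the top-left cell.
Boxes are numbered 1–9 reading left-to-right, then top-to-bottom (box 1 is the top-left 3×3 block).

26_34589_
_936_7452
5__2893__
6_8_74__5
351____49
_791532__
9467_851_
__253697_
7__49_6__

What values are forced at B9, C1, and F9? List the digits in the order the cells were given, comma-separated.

For B9:
  Consider where 3 can go in column B.
  B3 is out (row 3 already has a 3).
  B4 is out (box 4 already has a 3).
  B8 is out (row 8 already has a 3).
  So the only cell in column B that can hold 3 is B9.
  So B9 = 3.
For C1:
  Row 1 already contains {2, 3, 4, 5, 6, 8, 9}.
  Column C already contains {1, 2, 3, 6, 8, 9}.
  Its 3×3 block (box 1) already contains {2, 3, 5, 6, 9}.
  The only value from 1–9 not eliminated is 7, so C1 = 7.
For F9:
  Consider where 1 can go in column F.
  F5 is out (row 5 already has a 1).
  So the only cell in column F that can hold 1 is F9.
  So F9 = 1.

3,7,1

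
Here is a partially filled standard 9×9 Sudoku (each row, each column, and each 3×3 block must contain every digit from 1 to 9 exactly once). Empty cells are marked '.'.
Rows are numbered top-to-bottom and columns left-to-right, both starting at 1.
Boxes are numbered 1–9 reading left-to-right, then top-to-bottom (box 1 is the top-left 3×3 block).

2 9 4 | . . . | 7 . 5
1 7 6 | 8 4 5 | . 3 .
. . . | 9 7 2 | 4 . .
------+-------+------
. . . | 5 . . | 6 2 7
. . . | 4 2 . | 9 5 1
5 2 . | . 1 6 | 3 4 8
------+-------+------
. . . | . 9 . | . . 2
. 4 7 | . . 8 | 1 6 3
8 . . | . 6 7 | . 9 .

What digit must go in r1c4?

Cell r1c4 itself could take any of {1, 3, 6} by direct elimination.
Consider where 6 can go in box 2.
r1c5 is out (column 5 already has a 6).
r1c6 is out (column 6 already has a 6).
So the only cell in box 2 that can hold 6 is r1c4.
Therefore r1c4 = 6.

6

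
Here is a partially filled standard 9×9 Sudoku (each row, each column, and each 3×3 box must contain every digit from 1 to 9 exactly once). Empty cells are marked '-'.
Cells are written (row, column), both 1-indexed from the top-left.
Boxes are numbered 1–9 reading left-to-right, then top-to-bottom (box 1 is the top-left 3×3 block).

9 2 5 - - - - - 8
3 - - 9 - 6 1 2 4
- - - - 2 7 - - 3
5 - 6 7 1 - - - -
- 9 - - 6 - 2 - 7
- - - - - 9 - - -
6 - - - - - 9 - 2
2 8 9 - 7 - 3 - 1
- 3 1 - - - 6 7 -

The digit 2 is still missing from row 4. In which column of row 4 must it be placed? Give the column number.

6

Consider where 2 can go in row 4.
(4,2) is out (column 2 already has a 2).
(4,7) is out (column 7 already has a 2).
(4,8) is out (column 8 already has a 2).
(4,9) is out (column 9 already has a 2).
So the only cell in row 4 that can hold 2 is (4,6).
That is column 6.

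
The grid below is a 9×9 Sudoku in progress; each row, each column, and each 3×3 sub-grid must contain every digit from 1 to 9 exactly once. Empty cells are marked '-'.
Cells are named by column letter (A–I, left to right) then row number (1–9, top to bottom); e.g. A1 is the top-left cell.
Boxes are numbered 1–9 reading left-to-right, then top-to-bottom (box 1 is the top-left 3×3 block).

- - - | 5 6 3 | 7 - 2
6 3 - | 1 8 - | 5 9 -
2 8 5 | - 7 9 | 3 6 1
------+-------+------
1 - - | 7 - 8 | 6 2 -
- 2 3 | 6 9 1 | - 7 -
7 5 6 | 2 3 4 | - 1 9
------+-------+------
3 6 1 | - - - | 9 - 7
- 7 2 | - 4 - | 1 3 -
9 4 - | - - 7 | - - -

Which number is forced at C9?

8

Row 9 already contains {4, 7, 9}.
Column C already contains {1, 2, 3, 5, 6}.
Its 3×3 block (box 7) already contains {1, 2, 3, 4, 6, 7, 9}.
The only value from 1–9 not eliminated is 8, so C9 = 8.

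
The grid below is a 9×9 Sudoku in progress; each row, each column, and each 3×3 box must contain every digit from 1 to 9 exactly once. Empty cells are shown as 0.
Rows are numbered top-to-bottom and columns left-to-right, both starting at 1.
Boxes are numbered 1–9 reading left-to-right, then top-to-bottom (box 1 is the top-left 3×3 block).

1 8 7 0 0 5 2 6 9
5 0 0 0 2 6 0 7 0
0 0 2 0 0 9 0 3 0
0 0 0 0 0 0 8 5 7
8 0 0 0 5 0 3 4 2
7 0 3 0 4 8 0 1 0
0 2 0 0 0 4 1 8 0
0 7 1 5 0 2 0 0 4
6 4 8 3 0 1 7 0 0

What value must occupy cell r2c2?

Cell r2c2 itself could take any of {3, 9} by direct elimination.
Consider where 3 can go in column 2.
r3c2 is out (row 3 already has a 3).
r4c2 is out (box 4 already has a 3).
r5c2 is out (row 5 already has a 3).
r6c2 is out (row 6 already has a 3).
So the only cell in column 2 that can hold 3 is r2c2.
Therefore r2c2 = 3.

3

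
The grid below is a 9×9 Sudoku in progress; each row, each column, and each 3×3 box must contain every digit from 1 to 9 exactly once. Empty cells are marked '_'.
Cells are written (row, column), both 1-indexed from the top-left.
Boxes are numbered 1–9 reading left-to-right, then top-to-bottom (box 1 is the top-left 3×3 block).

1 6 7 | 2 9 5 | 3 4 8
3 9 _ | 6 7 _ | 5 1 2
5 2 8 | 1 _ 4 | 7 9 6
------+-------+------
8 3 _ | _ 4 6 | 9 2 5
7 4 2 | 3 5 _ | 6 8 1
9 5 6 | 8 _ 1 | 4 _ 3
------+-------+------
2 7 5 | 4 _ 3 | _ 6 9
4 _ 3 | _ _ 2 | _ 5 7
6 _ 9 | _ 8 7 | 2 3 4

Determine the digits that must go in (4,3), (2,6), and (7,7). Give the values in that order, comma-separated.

1,8,8

For (4,3):
  Row 4 already contains {2, 3, 4, 5, 6, 8, 9}.
  Column 3 already contains {2, 3, 5, 6, 7, 8, 9}.
  Its 3×3 block (box 4) already contains {2, 3, 4, 5, 6, 7, 8, 9}.
  The only value from 1–9 not eliminated is 1, so (4,3) = 1.
For (2,6):
  Row 2 already contains {1, 2, 3, 5, 6, 7, 9}.
  Column 6 already contains {1, 2, 3, 4, 5, 6, 7}.
  Its 3×3 block (box 2) already contains {1, 2, 4, 5, 6, 7, 9}.
  The only value from 1–9 not eliminated is 8, so (2,6) = 8.
For (7,7):
  Consider where 8 can go in row 7.
  (7,5) is out (column 5 already has a 8).
  So the only cell in row 7 that can hold 8 is (7,7).
  So (7,7) = 8.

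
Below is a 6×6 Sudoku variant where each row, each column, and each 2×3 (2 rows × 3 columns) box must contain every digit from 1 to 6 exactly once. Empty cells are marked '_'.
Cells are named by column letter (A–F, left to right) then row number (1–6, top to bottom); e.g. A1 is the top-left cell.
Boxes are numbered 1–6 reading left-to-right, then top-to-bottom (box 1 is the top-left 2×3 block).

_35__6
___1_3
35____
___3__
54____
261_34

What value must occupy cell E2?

Cell E2 itself could take any of {2, 4, 5} by direct elimination.
Consider where 5 can go in row 2.
A2 is out (column A already has a 5).
B2 is out (column B already has a 5).
C2 is out (column C already has a 5).
So the only cell in row 2 that can hold 5 is E2.
Therefore E2 = 5.

5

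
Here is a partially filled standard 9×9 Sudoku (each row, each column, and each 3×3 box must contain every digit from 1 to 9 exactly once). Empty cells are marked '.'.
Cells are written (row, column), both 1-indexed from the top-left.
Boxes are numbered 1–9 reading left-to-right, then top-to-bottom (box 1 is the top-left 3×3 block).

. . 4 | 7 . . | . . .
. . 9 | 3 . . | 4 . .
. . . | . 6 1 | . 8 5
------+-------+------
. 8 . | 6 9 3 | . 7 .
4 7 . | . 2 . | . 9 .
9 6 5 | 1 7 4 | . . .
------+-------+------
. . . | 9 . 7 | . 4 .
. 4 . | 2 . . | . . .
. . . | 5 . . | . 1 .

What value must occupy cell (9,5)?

4

Cell (9,5) itself could take any of {3, 4, 8} by direct elimination.
Consider where 4 can go in column 5.
(1,5) is out (row 1 already has a 4).
(2,5) is out (row 2 already has a 4).
(7,5) is out (row 7 already has a 4).
(8,5) is out (row 8 already has a 4).
So the only cell in column 5 that can hold 4 is (9,5).
Therefore (9,5) = 4.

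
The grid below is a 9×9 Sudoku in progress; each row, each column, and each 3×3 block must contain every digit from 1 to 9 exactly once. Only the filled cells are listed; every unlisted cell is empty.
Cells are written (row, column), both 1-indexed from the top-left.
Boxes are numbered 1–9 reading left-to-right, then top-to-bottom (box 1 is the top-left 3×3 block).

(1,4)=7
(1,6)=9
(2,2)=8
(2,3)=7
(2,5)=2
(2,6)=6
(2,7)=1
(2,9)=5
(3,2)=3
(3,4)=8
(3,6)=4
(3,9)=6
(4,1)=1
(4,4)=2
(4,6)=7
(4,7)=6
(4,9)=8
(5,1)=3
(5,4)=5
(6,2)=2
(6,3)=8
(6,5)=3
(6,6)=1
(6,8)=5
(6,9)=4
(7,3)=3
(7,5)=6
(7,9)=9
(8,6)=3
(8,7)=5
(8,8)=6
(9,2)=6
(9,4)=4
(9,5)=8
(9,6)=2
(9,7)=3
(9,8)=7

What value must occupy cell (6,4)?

6

Cell (6,4) itself could take any of {6, 9} by direct elimination.
Consider where 6 can go in box 5.
(4,5) is out (row 4 already has a 6).
(5,5) is out (column 5 already has a 6).
(5,6) is out (column 6 already has a 6).
So the only cell in box 5 that can hold 6 is (6,4).
Therefore (6,4) = 6.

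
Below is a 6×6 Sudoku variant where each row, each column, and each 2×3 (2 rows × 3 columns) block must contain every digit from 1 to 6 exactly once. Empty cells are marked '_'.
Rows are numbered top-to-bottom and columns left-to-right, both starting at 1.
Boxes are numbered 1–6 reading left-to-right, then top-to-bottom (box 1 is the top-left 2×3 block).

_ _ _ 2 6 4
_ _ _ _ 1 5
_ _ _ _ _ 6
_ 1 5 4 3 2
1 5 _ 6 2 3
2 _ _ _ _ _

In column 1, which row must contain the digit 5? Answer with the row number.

1

Consider where 5 can go in column 1.
R2C1 is out (row 2 already has a 5).
R3C1 is out (box 3 already has a 5).
R4C1 is out (row 4 already has a 5).
So the only cell in column 1 that can hold 5 is R1C1.
That is row 1.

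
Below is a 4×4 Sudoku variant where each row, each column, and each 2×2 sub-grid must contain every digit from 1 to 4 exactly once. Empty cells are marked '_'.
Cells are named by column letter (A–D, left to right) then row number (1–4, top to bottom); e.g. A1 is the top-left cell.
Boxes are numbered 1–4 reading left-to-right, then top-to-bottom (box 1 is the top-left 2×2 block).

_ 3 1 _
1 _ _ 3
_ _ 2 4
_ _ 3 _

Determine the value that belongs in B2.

2

Cell B2 itself could take any of {2, 4} by direct elimination.
Consider where 2 can go in row 2.
C2 is out (column C already has a 2).
So the only cell in row 2 that can hold 2 is B2.
Therefore B2 = 2.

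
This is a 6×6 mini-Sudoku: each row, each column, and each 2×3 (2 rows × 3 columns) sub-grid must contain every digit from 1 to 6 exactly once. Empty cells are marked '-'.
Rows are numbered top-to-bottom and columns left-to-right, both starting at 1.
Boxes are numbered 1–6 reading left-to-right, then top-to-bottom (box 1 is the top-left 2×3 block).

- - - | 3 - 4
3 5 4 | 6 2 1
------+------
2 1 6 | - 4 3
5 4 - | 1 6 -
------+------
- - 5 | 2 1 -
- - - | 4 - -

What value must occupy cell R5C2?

3

Cell R5C2 itself could take any of {3, 6} by direct elimination.
Consider where 3 can go in row 5.
R5C1 is out (column 1 already has a 3).
R5C6 is out (column 6 already has a 3).
So the only cell in row 5 that can hold 3 is R5C2.
Therefore R5C2 = 3.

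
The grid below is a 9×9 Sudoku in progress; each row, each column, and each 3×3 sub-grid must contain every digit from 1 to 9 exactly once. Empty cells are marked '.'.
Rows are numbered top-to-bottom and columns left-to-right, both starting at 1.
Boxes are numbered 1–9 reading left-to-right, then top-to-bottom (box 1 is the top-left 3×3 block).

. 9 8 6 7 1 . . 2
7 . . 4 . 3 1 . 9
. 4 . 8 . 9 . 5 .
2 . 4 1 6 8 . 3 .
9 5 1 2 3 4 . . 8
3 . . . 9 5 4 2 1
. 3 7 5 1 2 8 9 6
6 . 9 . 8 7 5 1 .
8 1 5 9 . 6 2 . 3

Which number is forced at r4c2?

7

Row 4 already contains {1, 2, 3, 4, 6, 8}.
Column 2 already contains {1, 3, 4, 5, 9}.
Its 3×3 block (box 4) already contains {1, 2, 3, 4, 5, 9}.
The only value from 1–9 not eliminated is 7, so r4c2 = 7.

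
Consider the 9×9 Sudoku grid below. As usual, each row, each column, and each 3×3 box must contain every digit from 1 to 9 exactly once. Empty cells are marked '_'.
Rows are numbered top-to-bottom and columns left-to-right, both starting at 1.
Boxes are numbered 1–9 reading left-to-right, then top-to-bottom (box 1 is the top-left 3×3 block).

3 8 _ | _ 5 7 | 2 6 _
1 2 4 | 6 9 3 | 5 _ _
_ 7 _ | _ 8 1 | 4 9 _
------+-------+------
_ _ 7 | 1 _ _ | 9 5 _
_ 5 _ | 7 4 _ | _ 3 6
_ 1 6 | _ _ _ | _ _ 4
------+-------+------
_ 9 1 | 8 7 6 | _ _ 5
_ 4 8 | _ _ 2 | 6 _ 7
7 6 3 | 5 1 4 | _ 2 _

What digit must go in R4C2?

3

Row 4 already contains {1, 5, 7, 9}.
Column 2 already contains {1, 2, 4, 5, 6, 7, 8, 9}.
Its 3×3 block (box 4) already contains {1, 5, 6, 7}.
The only value from 1–9 not eliminated is 3, so R4C2 = 3.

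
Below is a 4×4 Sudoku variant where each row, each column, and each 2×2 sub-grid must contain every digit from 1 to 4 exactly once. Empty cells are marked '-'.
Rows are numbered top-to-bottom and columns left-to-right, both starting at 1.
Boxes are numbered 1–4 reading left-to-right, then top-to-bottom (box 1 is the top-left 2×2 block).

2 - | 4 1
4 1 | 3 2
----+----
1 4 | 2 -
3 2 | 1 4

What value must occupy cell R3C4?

3

Row 3 already contains {1, 2, 4}.
Column 4 already contains {1, 2, 4}.
Its 2×2 block (box 4) already contains {1, 2, 4}.
The only value from 1–4 not eliminated is 3, so R3C4 = 3.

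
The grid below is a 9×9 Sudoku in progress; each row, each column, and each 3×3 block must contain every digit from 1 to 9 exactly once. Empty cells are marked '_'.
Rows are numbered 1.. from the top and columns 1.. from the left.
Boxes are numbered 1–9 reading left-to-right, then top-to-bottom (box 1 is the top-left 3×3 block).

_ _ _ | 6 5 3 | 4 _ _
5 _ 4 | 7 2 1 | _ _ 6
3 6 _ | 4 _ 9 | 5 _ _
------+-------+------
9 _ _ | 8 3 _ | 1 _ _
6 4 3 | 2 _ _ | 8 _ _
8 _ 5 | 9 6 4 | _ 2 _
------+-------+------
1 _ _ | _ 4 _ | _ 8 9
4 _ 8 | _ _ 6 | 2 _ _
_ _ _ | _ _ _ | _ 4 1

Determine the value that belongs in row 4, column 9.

Cell row 4, column 9 itself could take any of {4, 5, 7} by direct elimination.
Consider where 4 can go in row 4.
row 4, column 2 is out (column 2 already has a 4).
row 4, column 3 is out (column 3 already has a 4).
row 4, column 6 is out (column 6 already has a 4).
row 4, column 8 is out (column 8 already has a 4).
So the only cell in row 4 that can hold 4 is row 4, column 9.
Therefore row 4, column 9 = 4.

4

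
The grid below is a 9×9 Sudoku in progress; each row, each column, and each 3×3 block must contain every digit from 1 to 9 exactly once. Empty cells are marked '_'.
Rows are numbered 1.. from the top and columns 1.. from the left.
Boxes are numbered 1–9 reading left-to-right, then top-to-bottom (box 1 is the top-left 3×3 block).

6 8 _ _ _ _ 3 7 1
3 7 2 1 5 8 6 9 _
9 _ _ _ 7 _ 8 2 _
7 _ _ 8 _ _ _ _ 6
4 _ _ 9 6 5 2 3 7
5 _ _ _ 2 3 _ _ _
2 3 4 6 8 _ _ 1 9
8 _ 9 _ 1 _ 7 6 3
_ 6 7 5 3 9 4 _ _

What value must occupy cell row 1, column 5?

Cell row 1, column 5 itself could take any of {4, 9} by direct elimination.
Consider where 9 can go in column 5.
row 4, column 5 is out (box 5 already has a 9).
So the only cell in column 5 that can hold 9 is row 1, column 5.
Therefore row 1, column 5 = 9.

9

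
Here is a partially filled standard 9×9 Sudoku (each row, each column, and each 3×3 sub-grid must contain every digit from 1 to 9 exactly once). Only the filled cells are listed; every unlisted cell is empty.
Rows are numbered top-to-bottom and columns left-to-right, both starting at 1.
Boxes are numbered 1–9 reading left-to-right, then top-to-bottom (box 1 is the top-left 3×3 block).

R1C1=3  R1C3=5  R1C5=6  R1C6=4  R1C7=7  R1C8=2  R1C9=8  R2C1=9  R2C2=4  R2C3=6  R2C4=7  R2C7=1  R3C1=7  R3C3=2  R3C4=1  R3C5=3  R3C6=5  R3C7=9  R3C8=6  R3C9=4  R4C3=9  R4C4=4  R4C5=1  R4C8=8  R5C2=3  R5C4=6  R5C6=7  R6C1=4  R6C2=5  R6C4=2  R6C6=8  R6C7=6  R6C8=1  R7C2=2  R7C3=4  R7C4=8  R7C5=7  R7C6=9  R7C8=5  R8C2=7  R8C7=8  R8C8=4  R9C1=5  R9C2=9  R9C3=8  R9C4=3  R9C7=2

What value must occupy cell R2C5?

Cell R2C5 itself could take any of {2, 8} by direct elimination.
Consider where 8 can go in row 2.
R2C6 is out (column 6 already has a 8).
R2C8 is out (column 8 already has a 8).
R2C9 is out (column 9 already has a 8).
So the only cell in row 2 that can hold 8 is R2C5.
Therefore R2C5 = 8.

8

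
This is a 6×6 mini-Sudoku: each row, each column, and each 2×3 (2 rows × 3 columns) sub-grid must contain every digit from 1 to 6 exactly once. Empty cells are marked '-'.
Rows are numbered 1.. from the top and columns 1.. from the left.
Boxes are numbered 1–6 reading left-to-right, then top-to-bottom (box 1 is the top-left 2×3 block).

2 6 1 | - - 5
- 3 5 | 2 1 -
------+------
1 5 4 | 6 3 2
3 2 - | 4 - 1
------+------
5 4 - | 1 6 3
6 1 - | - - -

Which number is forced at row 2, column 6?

6

Cell row 2, column 6 itself could take any of {4, 6} by direct elimination.
Consider where 6 can go in box 2.
row 1, column 4 is out (row 1 already has a 6).
row 1, column 5 is out (row 1 already has a 6).
So the only cell in box 2 that can hold 6 is row 2, column 6.
Therefore row 2, column 6 = 6.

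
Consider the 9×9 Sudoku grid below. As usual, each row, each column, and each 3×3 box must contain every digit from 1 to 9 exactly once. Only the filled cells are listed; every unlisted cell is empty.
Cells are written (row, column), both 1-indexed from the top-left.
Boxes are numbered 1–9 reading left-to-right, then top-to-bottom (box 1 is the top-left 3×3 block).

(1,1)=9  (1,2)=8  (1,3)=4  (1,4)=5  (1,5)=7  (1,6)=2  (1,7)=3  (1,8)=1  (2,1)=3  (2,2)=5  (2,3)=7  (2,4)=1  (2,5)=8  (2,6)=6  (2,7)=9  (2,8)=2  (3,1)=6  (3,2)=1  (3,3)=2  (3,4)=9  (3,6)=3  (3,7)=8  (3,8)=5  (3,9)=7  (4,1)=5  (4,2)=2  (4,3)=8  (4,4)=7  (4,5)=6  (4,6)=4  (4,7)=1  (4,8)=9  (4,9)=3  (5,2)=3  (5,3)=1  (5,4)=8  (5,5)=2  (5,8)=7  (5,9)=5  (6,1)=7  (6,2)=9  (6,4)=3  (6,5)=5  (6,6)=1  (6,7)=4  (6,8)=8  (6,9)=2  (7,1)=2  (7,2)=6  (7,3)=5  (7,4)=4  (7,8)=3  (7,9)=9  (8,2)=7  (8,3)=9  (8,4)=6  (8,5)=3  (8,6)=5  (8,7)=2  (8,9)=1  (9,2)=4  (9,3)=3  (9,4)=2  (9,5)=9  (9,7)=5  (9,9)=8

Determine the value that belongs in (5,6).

9

Row 5 already contains {1, 2, 3, 5, 7, 8}.
Column 6 already contains {1, 2, 3, 4, 5, 6}.
Its 3×3 block (box 5) already contains {1, 2, 3, 4, 5, 6, 7, 8}.
The only value from 1–9 not eliminated is 9, so (5,6) = 9.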